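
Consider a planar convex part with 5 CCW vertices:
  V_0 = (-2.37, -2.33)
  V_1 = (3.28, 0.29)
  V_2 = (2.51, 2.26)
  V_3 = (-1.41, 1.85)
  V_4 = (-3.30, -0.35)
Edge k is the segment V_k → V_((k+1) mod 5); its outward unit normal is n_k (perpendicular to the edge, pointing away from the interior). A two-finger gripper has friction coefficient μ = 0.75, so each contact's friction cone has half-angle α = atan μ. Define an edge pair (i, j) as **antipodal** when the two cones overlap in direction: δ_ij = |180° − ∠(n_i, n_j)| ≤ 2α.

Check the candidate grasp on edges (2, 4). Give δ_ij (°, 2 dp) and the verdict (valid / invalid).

α = atan 0.75 = 36.87°;  2α = 73.74°
edge 2: e_2 = (-3.92, -0.41);  n_2 = (-0.1040, +0.9946)
edge 4: e_4 = (+0.93, -1.98);  n_4 = (-0.9051, -0.4251)
∠(n_2, n_4) = 109.19°
δ = |180° − 109.19°| = 70.81°
70.81° ≤ 2α = 73.74°  →  valid

δ = 70.81°, valid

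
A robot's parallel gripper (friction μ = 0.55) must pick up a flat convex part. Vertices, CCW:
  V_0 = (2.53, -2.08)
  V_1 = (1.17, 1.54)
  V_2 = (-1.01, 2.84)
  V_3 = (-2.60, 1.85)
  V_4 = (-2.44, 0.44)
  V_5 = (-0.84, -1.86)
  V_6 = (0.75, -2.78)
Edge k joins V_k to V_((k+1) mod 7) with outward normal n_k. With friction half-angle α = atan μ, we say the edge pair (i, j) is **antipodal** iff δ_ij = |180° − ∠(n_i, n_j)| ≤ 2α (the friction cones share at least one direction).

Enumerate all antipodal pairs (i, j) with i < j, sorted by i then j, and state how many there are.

α = atan 0.55 = 28.81°;  2α = 57.62°
n_0 = (+0.9361, +0.3517)
n_1 = (+0.5122, +0.8589)
n_2 = (-0.5286, +0.8489)
n_3 = (-0.9936, -0.1128)
n_4 = (-0.8209, -0.5711)
n_5 = (-0.5008, -0.8656)
n_6 = (+0.3660, -0.9306)
  (0,1): δ = 141.40°  ·
  (0,2): δ = 78.68°  ·
  (0,3): δ = 14.12°  ✓
  (0,4): δ = 14.23°  ✓
  (0,5): δ = 39.35°  ✓
  (0,6): δ = 90.88°  ·
  (1,2): δ = 117.28°  ·
  (1,3): δ = 52.72°  ✓
  (1,4): δ = 24.37°  ✓
  (1,5): δ = 0.75°  ✓
  (1,6): δ = 52.28°  ✓
  (2,3): δ = 115.43°  ·
  (2,4): δ = 87.08°  ·
  (2,5): δ = 61.96°  ·
  (2,6): δ = 10.44°  ✓
  (3,4): δ = 151.65°  ·
  (3,5): δ = 126.53°  ·
  (3,6): δ = 75.01°  ·
  (4,5): δ = 154.88°  ·
  (4,6): δ = 103.36°  ·
  (5,6): δ = 128.48°  ·
antipodal pairs: 8

count = 8; pairs: (0,3), (0,4), (0,5), (1,3), (1,4), (1,5), (1,6), (2,6)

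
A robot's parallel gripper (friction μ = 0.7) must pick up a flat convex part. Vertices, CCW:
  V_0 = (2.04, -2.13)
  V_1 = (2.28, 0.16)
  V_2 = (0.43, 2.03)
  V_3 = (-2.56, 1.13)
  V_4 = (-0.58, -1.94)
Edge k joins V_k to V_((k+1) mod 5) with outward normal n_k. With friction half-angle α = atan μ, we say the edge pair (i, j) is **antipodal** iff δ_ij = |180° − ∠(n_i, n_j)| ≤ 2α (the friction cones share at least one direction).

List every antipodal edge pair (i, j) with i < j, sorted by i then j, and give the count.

count = 5; pairs: (0,2), (0,3), (1,3), (1,4), (2,4)

α = atan 0.7 = 34.99°;  2α = 69.98°
n_0 = (+0.9946, -0.1042)
n_1 = (+0.7109, +0.7033)
n_2 = (-0.2882, +0.9576)
n_3 = (-0.8404, -0.5420)
n_4 = (-0.0723, -0.9974)
  (0,1): δ = 129.33°  ·
  (0,2): δ = 67.27°  ✓
  (0,3): δ = 38.80°  ✓
  (0,4): δ = 91.84°  ·
  (1,2): δ = 117.94°  ·
  (1,3): δ = 11.87°  ✓
  (1,4): δ = 41.16°  ✓
  (2,3): δ = 73.93°  ·
  (2,4): δ = 20.90°  ✓
  (3,4): δ = 126.97°  ·
antipodal pairs: 5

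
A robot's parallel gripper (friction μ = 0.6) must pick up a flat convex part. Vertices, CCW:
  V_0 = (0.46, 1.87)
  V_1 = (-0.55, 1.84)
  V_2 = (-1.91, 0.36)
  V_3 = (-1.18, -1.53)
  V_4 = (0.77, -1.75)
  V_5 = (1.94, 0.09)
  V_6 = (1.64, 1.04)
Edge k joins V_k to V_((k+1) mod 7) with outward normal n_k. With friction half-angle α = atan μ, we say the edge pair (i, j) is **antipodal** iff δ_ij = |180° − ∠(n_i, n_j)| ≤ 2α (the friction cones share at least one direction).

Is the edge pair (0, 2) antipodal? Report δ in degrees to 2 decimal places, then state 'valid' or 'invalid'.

α = atan 0.6 = 30.96°;  2α = 61.93°
edge 0: e_0 = (-1.01, -0.03);  n_0 = (-0.0297, +0.9996)
edge 2: e_2 = (+0.73, -1.89);  n_2 = (-0.9328, -0.3603)
∠(n_0, n_2) = 109.42°
δ = |180° − 109.42°| = 70.58°
70.58° > 2α = 61.93°  →  invalid

δ = 70.58°, invalid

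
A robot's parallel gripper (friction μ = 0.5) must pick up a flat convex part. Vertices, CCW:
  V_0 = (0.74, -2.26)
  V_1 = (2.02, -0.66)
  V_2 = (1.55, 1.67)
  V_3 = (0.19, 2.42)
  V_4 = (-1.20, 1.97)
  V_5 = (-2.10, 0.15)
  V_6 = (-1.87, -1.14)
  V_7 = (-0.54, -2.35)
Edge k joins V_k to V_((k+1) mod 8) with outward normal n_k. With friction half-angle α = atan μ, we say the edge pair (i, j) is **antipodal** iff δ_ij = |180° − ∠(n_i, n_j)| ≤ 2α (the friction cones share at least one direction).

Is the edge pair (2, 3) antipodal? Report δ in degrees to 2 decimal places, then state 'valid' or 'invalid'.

α = atan 0.5 = 26.57°;  2α = 53.13°
edge 2: e_2 = (-1.36, +0.75);  n_2 = (+0.4829, +0.8757)
edge 3: e_3 = (-1.39, -0.45);  n_3 = (-0.3080, +0.9514)
∠(n_2, n_3) = 46.81°
δ = |180° − 46.81°| = 133.19°
133.19° > 2α = 53.13°  →  invalid

δ = 133.19°, invalid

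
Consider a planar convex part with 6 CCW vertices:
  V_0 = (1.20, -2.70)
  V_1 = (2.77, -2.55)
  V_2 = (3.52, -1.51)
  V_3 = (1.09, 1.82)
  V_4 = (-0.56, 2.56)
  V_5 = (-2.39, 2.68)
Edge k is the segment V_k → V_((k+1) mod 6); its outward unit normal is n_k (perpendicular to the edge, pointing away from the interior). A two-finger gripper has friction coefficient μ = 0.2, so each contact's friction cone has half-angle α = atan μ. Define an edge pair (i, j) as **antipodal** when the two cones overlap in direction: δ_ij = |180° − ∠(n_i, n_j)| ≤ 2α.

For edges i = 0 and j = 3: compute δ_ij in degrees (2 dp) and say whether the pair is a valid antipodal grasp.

δ = 29.61°, invalid

α = atan 0.2 = 11.31°;  2α = 22.62°
edge 0: e_0 = (+1.57, +0.15);  n_0 = (+0.0951, -0.9955)
edge 3: e_3 = (-1.65, +0.74);  n_3 = (+0.4092, +0.9124)
∠(n_0, n_3) = 150.39°
δ = |180° − 150.39°| = 29.61°
29.61° > 2α = 22.62°  →  invalid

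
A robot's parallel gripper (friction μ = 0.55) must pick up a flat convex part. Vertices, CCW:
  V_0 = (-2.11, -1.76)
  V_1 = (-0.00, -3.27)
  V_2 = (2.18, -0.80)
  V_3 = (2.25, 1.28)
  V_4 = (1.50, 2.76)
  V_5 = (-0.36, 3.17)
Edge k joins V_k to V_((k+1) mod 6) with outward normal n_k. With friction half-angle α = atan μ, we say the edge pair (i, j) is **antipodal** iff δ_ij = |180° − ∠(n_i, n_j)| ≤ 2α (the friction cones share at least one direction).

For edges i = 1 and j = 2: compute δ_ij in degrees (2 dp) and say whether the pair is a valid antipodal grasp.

α = atan 0.55 = 28.81°;  2α = 57.62°
edge 1: e_1 = (+2.18, +2.47);  n_1 = (+0.7497, -0.6617)
edge 2: e_2 = (+0.07, +2.08);  n_2 = (+0.9994, -0.0336)
∠(n_1, n_2) = 39.50°
δ = |180° − 39.50°| = 140.50°
140.50° > 2α = 57.62°  →  invalid

δ = 140.50°, invalid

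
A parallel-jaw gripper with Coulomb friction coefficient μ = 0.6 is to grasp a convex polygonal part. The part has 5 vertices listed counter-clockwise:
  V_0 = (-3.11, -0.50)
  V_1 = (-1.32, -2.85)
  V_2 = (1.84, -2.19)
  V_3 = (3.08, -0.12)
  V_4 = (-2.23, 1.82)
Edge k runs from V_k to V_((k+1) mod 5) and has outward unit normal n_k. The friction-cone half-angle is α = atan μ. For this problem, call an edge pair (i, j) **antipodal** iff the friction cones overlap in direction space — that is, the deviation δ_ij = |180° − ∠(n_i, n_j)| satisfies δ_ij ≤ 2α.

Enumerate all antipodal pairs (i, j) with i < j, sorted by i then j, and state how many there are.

α = atan 0.6 = 30.96°;  2α = 61.93°
n_0 = (-0.7955, -0.6059)
n_1 = (+0.2044, -0.9789)
n_2 = (+0.8579, -0.5139)
n_3 = (+0.3432, +0.9393)
n_4 = (-0.9350, +0.3547)
  (0,1): δ = 115.50°  ·
  (0,2): δ = 68.22°  ·
  (0,3): δ = 32.63°  ✓
  (0,4): δ = 121.93°  ·
  (1,2): δ = 132.72°  ·
  (1,3): δ = 31.87°  ✓
  (1,4): δ = 57.43°  ✓
  (2,3): δ = 79.15°  ·
  (2,4): δ = 10.15°  ✓
  (3,4): δ = 90.70°  ·
antipodal pairs: 4

count = 4; pairs: (0,3), (1,3), (1,4), (2,4)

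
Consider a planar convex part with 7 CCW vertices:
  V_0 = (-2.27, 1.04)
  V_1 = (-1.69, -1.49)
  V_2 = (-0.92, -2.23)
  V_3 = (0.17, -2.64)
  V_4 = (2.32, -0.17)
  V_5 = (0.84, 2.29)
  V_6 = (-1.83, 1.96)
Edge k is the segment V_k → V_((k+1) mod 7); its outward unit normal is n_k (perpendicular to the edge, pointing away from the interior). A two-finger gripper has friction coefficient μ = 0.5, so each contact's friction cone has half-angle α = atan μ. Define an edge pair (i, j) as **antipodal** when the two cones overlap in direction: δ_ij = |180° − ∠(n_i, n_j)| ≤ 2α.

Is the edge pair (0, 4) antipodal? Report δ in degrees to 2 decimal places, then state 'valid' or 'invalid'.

α = atan 0.5 = 26.57°;  2α = 53.13°
edge 0: e_0 = (+0.58, -2.53);  n_0 = (-0.9747, -0.2235)
edge 4: e_4 = (-1.48, +2.46);  n_4 = (+0.8569, +0.5155)
∠(n_0, n_4) = 161.88°
δ = |180° − 161.88°| = 18.12°
18.12° ≤ 2α = 53.13°  →  valid

δ = 18.12°, valid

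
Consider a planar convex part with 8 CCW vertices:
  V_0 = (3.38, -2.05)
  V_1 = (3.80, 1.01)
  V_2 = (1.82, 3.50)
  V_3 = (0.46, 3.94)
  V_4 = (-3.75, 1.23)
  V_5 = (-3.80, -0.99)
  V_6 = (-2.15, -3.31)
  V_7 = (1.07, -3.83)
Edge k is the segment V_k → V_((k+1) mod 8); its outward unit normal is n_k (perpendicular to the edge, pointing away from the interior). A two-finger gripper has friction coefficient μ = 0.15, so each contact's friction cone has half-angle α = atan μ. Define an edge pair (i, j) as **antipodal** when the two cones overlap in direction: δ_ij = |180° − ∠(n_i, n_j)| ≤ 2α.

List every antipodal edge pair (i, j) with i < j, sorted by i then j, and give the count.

α = atan 0.15 = 8.53°;  2α = 17.06°
n_0 = (+0.9907, -0.1360)
n_1 = (+0.7827, +0.6224)
n_2 = (+0.3078, +0.9514)
n_3 = (-0.5413, +0.8409)
n_4 = (-0.9997, +0.0225)
n_5 = (-0.8149, -0.5796)
n_6 = (-0.1594, -0.9872)
n_7 = (+0.6104, -0.7921)
  (0,1): δ = 133.69°  ·
  (0,2): δ = 100.11°  ·
  (0,3): δ = 49.42°  ·
  (0,4): δ = 6.53°  ✓
  (0,5): δ = 43.24°  ·
  (0,6): δ = 88.64°  ·
  (0,7): δ = 135.43°  ·
  (1,2): δ = 146.42°  ·
  (1,3): δ = 95.72°  ·
  (1,4): δ = 39.78°  ·
  (1,5): δ = 3.07°  ✓
  (1,6): δ = 42.34°  ·
  (1,7): δ = 89.13°  ·
  (2,3): δ = 129.30°  ·
  (2,4): δ = 73.36°  ·
  (2,5): δ = 36.65°  ·
  (2,6): δ = 8.75°  ✓
  (2,7): δ = 55.54°  ·
  (3,4): δ = 124.06°  ·
  (3,5): δ = 87.35°  ·
  (3,6): δ = 41.94°  ·
  (3,7): δ = 4.85°  ✓
  (4,5): δ = 143.29°  ·
  (4,6): δ = 97.88°  ·
  (4,7): δ = 51.09°  ·
  (5,6): δ = 134.59°  ·
  (5,7): δ = 87.80°  ·
  (6,7): δ = 133.21°  ·
antipodal pairs: 4

count = 4; pairs: (0,4), (1,5), (2,6), (3,7)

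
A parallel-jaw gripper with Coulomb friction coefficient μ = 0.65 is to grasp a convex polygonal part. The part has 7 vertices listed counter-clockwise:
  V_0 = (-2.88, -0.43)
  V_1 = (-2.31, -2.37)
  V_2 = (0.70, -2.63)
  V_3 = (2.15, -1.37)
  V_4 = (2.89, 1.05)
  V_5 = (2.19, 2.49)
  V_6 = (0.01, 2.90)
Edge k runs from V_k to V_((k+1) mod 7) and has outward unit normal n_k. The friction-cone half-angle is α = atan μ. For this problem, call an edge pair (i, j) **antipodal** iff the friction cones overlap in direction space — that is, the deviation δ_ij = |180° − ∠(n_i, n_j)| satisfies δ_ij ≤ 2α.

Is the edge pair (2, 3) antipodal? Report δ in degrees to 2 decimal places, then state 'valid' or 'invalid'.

α = atan 0.65 = 33.02°;  2α = 66.05°
edge 2: e_2 = (+1.45, +1.26);  n_2 = (+0.6559, -0.7548)
edge 3: e_3 = (+0.74, +2.42);  n_3 = (+0.9563, -0.2924)
∠(n_2, n_3) = 32.01°
δ = |180° − 32.01°| = 147.99°
147.99° > 2α = 66.05°  →  invalid

δ = 147.99°, invalid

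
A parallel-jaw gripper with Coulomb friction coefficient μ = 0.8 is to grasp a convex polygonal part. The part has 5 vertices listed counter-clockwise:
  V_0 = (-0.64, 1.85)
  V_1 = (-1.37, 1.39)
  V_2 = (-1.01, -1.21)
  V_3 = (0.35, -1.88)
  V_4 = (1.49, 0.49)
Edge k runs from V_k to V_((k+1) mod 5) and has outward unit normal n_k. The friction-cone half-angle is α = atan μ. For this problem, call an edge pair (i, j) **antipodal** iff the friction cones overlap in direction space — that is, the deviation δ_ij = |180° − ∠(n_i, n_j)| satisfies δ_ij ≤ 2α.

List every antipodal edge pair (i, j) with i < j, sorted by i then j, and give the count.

α = atan 0.8 = 38.66°;  2α = 77.32°
n_0 = (-0.5331, +0.8460)
n_1 = (-0.9905, -0.1372)
n_2 = (-0.4419, -0.8971)
n_3 = (+0.9012, -0.4335)
n_4 = (+0.5382, +0.8428)
  (0,1): δ = 114.33°  ·
  (0,2): δ = 58.44°  ✓
  (0,3): δ = 32.10°  ✓
  (0,4): δ = 115.23°  ·
  (1,2): δ = 124.11°  ·
  (1,3): δ = 33.57°  ✓
  (1,4): δ = 49.56°  ✓
  (2,3): δ = 89.46°  ·
  (2,4): δ = 6.33°  ✓
  (3,4): δ = 96.87°  ·
antipodal pairs: 5

count = 5; pairs: (0,2), (0,3), (1,3), (1,4), (2,4)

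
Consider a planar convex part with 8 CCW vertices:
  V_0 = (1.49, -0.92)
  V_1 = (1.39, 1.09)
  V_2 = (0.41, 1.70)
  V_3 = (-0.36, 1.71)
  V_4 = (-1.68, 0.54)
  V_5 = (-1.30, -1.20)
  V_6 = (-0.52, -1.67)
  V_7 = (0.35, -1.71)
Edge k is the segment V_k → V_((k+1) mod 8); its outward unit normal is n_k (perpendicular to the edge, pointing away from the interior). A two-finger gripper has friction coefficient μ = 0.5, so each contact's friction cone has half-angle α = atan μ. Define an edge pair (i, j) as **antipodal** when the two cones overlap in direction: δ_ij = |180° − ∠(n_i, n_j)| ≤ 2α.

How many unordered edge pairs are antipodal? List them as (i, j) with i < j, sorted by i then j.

α = atan 0.5 = 26.57°;  2α = 53.13°
n_0 = (+0.9988, +0.0497)
n_1 = (+0.5284, +0.8490)
n_2 = (+0.0130, +0.9999)
n_3 = (-0.6633, +0.7483)
n_4 = (-0.9770, -0.2134)
n_5 = (-0.5161, -0.8565)
n_6 = (-0.0459, -0.9989)
n_7 = (+0.5696, -0.8219)
  (0,1): δ = 124.75°  ·
  (0,2): δ = 93.59°  ·
  (0,3): δ = 51.30°  ✓
  (0,4): δ = 9.47°  ✓
  (0,5): δ = 56.08°  ·
  (0,6): δ = 84.52°  ·
  (0,7): δ = 121.87°  ·
  (1,2): δ = 148.84°  ·
  (1,3): δ = 106.55°  ·
  (1,4): δ = 45.78°  ✓
  (1,5): δ = 0.83°  ✓
  (1,6): δ = 29.27°  ✓
  (1,7): δ = 66.62°  ·
  (2,3): δ = 137.70°  ·
  (2,4): δ = 76.94°  ·
  (2,5): δ = 30.33°  ✓
  (2,6): δ = 1.89°  ✓
  (2,7): δ = 35.47°  ✓
  (3,4): δ = 119.23°  ·
  (3,5): δ = 72.62°  ·
  (3,6): δ = 44.19°  ✓
  (3,7): δ = 6.83°  ✓
  (4,5): δ = 133.39°  ·
  (4,6): δ = 104.95°  ·
  (4,7): δ = 67.60°  ·
  (5,6): δ = 151.56°  ·
  (5,7): δ = 114.21°  ·
  (6,7): δ = 142.65°  ·
antipodal pairs: 10

count = 10; pairs: (0,3), (0,4), (1,4), (1,5), (1,6), (2,5), (2,6), (2,7), (3,6), (3,7)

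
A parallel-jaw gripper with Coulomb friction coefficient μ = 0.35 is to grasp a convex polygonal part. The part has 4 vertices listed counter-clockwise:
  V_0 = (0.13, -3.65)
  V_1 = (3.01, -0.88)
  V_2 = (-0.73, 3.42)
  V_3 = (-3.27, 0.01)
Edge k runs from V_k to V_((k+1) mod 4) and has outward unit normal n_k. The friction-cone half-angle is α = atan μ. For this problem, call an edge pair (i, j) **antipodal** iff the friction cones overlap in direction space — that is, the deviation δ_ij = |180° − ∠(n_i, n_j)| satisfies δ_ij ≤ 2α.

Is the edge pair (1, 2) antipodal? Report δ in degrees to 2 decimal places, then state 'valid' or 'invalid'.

δ = 77.70°, invalid

α = atan 0.35 = 19.29°;  2α = 38.58°
edge 1: e_1 = (-3.74, +4.30);  n_1 = (+0.7545, +0.6563)
edge 2: e_2 = (-2.54, -3.41);  n_2 = (-0.8020, +0.5974)
∠(n_1, n_2) = 102.30°
δ = |180° − 102.30°| = 77.70°
77.70° > 2α = 38.58°  →  invalid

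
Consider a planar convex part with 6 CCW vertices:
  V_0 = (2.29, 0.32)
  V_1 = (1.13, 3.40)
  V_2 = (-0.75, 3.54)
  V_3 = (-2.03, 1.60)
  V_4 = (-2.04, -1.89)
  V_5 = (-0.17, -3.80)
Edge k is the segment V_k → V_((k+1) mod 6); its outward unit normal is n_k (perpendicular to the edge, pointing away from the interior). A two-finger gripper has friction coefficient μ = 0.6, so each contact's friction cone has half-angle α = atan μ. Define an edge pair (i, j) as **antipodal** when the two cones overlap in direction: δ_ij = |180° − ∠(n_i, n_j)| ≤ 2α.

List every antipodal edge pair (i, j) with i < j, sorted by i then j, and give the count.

count = 6; pairs: (0,2), (0,3), (0,4), (1,4), (2,5), (3,5)

α = atan 0.6 = 30.96°;  2α = 61.93°
n_0 = (+0.9358, +0.3525)
n_1 = (+0.0743, +0.9972)
n_2 = (-0.8347, +0.5507)
n_3 = (-1.0000, +0.0029)
n_4 = (-0.7145, -0.6996)
n_5 = (+0.8586, -0.5127)
  (0,1): δ = 114.90°  ·
  (0,2): δ = 54.05°  ✓
  (0,3): δ = 20.80°  ✓
  (0,4): δ = 23.76°  ✓
  (0,5): δ = 128.52°  ·
  (1,2): δ = 119.16°  ·
  (1,3): δ = 85.91°  ·
  (1,4): δ = 41.35°  ✓
  (1,5): δ = 63.42°  ·
  (2,3): δ = 146.75°  ·
  (2,4): δ = 102.19°  ·
  (2,5): δ = 2.58°  ✓
  (3,4): δ = 135.44°  ·
  (3,5): δ = 30.68°  ✓
  (4,5): δ = 75.23°  ·
antipodal pairs: 6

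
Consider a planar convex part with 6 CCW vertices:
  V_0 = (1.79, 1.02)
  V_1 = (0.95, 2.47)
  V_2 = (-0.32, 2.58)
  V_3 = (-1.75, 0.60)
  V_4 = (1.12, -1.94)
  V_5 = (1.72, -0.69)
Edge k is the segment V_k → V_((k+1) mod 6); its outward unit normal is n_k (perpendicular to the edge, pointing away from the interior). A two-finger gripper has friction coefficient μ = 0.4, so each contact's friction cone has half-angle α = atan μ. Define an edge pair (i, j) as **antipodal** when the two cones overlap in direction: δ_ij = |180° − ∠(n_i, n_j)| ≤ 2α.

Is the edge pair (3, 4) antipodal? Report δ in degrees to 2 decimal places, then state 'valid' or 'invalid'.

δ = 74.13°, invalid

α = atan 0.4 = 21.80°;  2α = 43.60°
edge 3: e_3 = (+2.87, -2.54);  n_3 = (-0.6627, -0.7488)
edge 4: e_4 = (+0.60, +1.25);  n_4 = (+0.9015, -0.4327)
∠(n_3, n_4) = 105.87°
δ = |180° − 105.87°| = 74.13°
74.13° > 2α = 43.60°  →  invalid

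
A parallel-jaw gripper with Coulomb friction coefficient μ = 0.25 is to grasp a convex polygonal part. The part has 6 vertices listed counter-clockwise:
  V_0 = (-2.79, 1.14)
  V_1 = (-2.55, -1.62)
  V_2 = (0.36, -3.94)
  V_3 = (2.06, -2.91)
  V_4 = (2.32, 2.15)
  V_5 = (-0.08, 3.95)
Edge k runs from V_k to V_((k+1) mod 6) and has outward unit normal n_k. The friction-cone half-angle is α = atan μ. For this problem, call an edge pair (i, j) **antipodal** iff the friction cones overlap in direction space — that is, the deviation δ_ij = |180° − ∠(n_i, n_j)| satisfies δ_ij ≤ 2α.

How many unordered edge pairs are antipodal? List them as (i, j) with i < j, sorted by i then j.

count = 3; pairs: (0,3), (1,4), (2,5)

α = atan 0.25 = 14.04°;  2α = 28.07°
n_0 = (-0.9962, -0.0866)
n_1 = (-0.6234, -0.7819)
n_2 = (+0.5182, -0.8553)
n_3 = (+0.9987, -0.0513)
n_4 = (+0.6000, +0.8000)
n_5 = (-0.7198, +0.6942)
  (0,1): δ = 133.53°  ·
  (0,2): δ = 63.76°  ·
  (0,3): δ = 7.91°  ✓
  (0,4): δ = 48.16°  ·
  (0,5): δ = 131.07°  ·
  (1,2): δ = 110.23°  ·
  (1,3): δ = 54.38°  ·
  (1,4): δ = 1.69°  ✓
  (1,5): δ = 84.60°  ·
  (2,3): δ = 124.15°  ·
  (2,4): δ = 68.08°  ·
  (2,5): δ = 14.83°  ✓
  (3,4): δ = 123.93°  ·
  (3,5): δ = 41.02°  ·
  (4,5): δ = 97.09°  ·
antipodal pairs: 3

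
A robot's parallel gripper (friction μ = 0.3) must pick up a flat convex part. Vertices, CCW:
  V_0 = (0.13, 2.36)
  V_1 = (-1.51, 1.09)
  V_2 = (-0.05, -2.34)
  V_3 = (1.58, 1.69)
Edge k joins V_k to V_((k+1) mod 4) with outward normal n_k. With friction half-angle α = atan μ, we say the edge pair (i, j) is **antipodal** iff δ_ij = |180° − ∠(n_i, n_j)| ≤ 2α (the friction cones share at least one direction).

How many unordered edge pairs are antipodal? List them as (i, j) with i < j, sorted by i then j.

α = atan 0.3 = 16.70°;  2α = 33.40°
n_0 = (-0.6123, +0.7906)
n_1 = (-0.9201, -0.3917)
n_2 = (+0.9270, -0.3750)
n_3 = (+0.4195, +0.9078)
  (0,1): δ = 104.70°  ·
  (0,2): δ = 30.22°  ✓
  (0,3): δ = 117.45°  ·
  (1,2): δ = 45.08°  ·
  (1,3): δ = 42.14°  ·
  (2,3): δ = 92.78°  ·
antipodal pairs: 1

count = 1; pairs: (0,2)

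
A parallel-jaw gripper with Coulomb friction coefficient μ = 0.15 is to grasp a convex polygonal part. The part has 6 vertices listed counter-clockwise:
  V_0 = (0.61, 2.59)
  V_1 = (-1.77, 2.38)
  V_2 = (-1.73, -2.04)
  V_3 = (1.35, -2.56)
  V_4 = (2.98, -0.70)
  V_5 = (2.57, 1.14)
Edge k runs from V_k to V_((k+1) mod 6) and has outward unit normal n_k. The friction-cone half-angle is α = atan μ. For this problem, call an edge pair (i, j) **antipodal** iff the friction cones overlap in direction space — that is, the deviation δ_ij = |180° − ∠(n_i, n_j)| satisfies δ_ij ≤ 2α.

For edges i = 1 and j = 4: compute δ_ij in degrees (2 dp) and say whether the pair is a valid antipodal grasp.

α = atan 0.15 = 8.53°;  2α = 17.06°
edge 1: e_1 = (+0.04, -4.42);  n_1 = (-1.0000, -0.0090)
edge 4: e_4 = (-0.41, +1.84);  n_4 = (+0.9761, +0.2175)
∠(n_1, n_4) = 167.96°
δ = |180° − 167.96°| = 12.04°
12.04° ≤ 2α = 17.06°  →  valid

δ = 12.04°, valid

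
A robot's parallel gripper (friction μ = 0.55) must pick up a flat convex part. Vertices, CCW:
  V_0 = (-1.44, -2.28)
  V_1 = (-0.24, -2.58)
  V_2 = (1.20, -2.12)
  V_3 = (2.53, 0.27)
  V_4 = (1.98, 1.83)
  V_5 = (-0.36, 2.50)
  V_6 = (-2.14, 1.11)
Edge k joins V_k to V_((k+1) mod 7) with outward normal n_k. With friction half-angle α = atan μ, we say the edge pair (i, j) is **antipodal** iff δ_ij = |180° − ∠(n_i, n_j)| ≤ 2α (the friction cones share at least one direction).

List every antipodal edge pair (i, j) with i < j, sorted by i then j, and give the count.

α = atan 0.55 = 28.81°;  2α = 57.62°
n_0 = (-0.2425, -0.9701)
n_1 = (+0.3043, -0.9526)
n_2 = (+0.8738, -0.4863)
n_3 = (+0.9431, +0.3325)
n_4 = (+0.2753, +0.9614)
n_5 = (-0.6155, +0.7882)
n_6 = (-0.9793, -0.2022)
  (0,1): δ = 148.25°  ·
  (0,2): δ = 105.06°  ·
  (0,3): δ = 56.54°  ✓
  (0,4): δ = 1.94°  ✓
  (0,5): δ = 52.02°  ✓
  (0,6): δ = 115.70°  ·
  (1,2): δ = 136.81°  ·
  (1,3): δ = 88.29°  ·
  (1,4): δ = 33.69°  ✓
  (1,5): δ = 20.27°  ✓
  (1,6): δ = 83.95°  ·
  (2,3): δ = 131.48°  ·
  (2,4): δ = 76.88°  ·
  (2,5): δ = 22.92°  ✓
  (2,6): δ = 40.76°  ✓
  (3,4): δ = 125.40°  ·
  (3,5): δ = 71.43°  ·
  (3,6): δ = 7.75°  ✓
  (4,5): δ = 126.04°  ·
  (4,6): δ = 62.36°  ·
  (5,6): δ = 116.32°  ·
antipodal pairs: 8

count = 8; pairs: (0,3), (0,4), (0,5), (1,4), (1,5), (2,5), (2,6), (3,6)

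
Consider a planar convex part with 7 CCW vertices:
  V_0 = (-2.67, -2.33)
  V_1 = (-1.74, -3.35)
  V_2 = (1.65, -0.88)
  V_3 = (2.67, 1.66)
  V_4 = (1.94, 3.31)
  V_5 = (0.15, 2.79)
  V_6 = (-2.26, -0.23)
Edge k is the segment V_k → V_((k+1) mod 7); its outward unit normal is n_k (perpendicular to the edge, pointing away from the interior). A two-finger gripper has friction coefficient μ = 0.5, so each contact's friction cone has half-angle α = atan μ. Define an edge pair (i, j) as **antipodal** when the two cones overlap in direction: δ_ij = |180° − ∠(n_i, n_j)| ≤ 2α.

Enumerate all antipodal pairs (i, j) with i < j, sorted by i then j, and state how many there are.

count = 8; pairs: (0,3), (1,4), (1,5), (1,6), (2,4), (2,5), (2,6), (3,6)

α = atan 0.5 = 26.57°;  2α = 53.13°
n_0 = (-0.7390, -0.6738)
n_1 = (+0.5889, -0.8082)
n_2 = (+0.9280, -0.3727)
n_3 = (+0.9145, +0.4046)
n_4 = (-0.2790, +0.9603)
n_5 = (-0.7816, +0.6237)
n_6 = (-0.9815, +0.1916)
  (0,1): δ = 96.28°  ·
  (0,2): δ = 64.24°  ·
  (0,3): δ = 18.49°  ✓
  (0,4): δ = 63.84°  ·
  (0,5): δ = 99.05°  ·
  (0,6): δ = 126.60°  ·
  (1,2): δ = 147.96°  ·
  (1,3): δ = 102.21°  ·
  (1,4): δ = 19.88°  ✓
  (1,5): δ = 15.33°  ✓
  (1,6): δ = 42.88°  ✓
  (2,3): δ = 134.26°  ·
  (2,4): δ = 51.92°  ✓
  (2,5): δ = 16.71°  ✓
  (2,6): δ = 10.83°  ✓
  (3,4): δ = 97.67°  ·
  (3,5): δ = 62.46°  ·
  (3,6): δ = 34.91°  ✓
  (4,5): δ = 144.79°  ·
  (4,6): δ = 117.25°  ·
  (5,6): δ = 152.46°  ·
antipodal pairs: 8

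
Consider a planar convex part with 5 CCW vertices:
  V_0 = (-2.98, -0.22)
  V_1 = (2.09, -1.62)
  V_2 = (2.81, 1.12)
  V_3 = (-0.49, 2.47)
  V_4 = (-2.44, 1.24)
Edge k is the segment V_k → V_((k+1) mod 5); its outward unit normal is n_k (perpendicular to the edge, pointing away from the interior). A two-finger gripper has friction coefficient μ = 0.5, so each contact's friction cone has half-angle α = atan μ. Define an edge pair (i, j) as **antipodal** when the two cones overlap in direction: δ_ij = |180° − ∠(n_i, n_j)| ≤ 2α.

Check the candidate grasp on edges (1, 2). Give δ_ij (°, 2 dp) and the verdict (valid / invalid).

α = atan 0.5 = 26.57°;  2α = 53.13°
edge 1: e_1 = (+0.72, +2.74);  n_1 = (+0.9672, -0.2541)
edge 2: e_2 = (-3.30, +1.35);  n_2 = (+0.3786, +0.9255)
∠(n_1, n_2) = 82.47°
δ = |180° − 82.47°| = 97.53°
97.53° > 2α = 53.13°  →  invalid

δ = 97.53°, invalid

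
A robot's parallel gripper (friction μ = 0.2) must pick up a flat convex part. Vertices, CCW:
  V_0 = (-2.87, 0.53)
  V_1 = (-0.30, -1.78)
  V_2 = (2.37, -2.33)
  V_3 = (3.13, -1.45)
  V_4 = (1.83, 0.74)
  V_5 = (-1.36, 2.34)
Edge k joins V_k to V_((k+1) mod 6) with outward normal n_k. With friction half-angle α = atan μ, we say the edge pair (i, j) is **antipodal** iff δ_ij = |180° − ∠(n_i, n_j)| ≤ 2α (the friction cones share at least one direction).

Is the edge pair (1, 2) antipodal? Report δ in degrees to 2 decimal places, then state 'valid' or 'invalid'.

δ = 119.18°, invalid

α = atan 0.2 = 11.31°;  2α = 22.62°
edge 1: e_1 = (+2.67, -0.55);  n_1 = (-0.2018, -0.9794)
edge 2: e_2 = (+0.76, +0.88);  n_2 = (+0.7568, -0.6536)
∠(n_1, n_2) = 60.82°
δ = |180° − 60.82°| = 119.18°
119.18° > 2α = 22.62°  →  invalid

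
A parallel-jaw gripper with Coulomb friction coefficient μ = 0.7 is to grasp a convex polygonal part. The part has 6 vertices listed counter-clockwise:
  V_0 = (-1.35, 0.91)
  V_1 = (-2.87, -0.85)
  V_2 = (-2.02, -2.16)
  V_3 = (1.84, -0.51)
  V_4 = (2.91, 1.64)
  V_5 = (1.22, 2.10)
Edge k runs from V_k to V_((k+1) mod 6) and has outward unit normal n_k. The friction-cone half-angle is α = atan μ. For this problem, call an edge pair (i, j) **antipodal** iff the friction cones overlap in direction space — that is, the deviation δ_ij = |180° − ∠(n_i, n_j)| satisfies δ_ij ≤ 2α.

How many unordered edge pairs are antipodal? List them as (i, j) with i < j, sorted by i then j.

count = 7; pairs: (0,2), (0,3), (1,3), (1,4), (2,4), (2,5), (3,5)

α = atan 0.7 = 34.99°;  2α = 69.98°
n_0 = (-0.7568, +0.6536)
n_1 = (-0.8389, -0.5443)
n_2 = (+0.3931, -0.9195)
n_3 = (+0.8953, -0.4455)
n_4 = (+0.2626, +0.9649)
n_5 = (-0.4202, +0.9074)
  (0,1): δ = 106.21°  ·
  (0,2): δ = 26.04°  ✓
  (0,3): δ = 14.36°  ✓
  (0,4): δ = 115.59°  ·
  (0,5): δ = 155.66°  ·
  (1,2): δ = 99.83°  ·
  (1,3): δ = 59.44°  ✓
  (1,4): δ = 41.80°  ✓
  (1,5): δ = 81.87°  ·
  (2,3): δ = 139.60°  ·
  (2,4): δ = 38.37°  ✓
  (2,5): δ = 1.70°  ✓
  (3,4): δ = 78.77°  ·
  (3,5): δ = 38.70°  ✓
  (4,5): δ = 139.93°  ·
antipodal pairs: 7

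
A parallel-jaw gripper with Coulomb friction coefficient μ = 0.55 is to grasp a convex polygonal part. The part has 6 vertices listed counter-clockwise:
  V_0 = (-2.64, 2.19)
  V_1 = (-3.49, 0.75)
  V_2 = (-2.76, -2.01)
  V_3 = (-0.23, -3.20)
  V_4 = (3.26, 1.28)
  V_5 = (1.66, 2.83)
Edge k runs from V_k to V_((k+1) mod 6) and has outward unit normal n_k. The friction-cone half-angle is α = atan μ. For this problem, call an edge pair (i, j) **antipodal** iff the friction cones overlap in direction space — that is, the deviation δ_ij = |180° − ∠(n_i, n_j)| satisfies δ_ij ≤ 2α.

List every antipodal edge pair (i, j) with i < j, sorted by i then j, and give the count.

α = atan 0.55 = 28.81°;  2α = 57.62°
n_0 = (-0.8612, +0.5083)
n_1 = (-0.9668, -0.2557)
n_2 = (-0.4256, -0.9049)
n_3 = (+0.7889, -0.6145)
n_4 = (+0.6958, +0.7182)
n_5 = (-0.1472, +0.9891)
  (0,1): δ = 134.63°  ·
  (0,2): δ = 84.64°  ·
  (0,3): δ = 7.37°  ✓
  (0,4): δ = 76.46°  ·
  (0,5): δ = 129.02°  ·
  (1,2): δ = 130.01°  ·
  (1,3): δ = 52.73°  ✓
  (1,4): δ = 31.09°  ✓
  (1,5): δ = 83.65°  ·
  (2,3): δ = 102.73°  ·
  (2,4): δ = 18.90°  ✓
  (2,5): δ = 33.66°  ✓
  (3,4): δ = 96.17°  ·
  (3,5): δ = 43.62°  ✓
  (4,5): δ = 127.44°  ·
antipodal pairs: 6

count = 6; pairs: (0,3), (1,3), (1,4), (2,4), (2,5), (3,5)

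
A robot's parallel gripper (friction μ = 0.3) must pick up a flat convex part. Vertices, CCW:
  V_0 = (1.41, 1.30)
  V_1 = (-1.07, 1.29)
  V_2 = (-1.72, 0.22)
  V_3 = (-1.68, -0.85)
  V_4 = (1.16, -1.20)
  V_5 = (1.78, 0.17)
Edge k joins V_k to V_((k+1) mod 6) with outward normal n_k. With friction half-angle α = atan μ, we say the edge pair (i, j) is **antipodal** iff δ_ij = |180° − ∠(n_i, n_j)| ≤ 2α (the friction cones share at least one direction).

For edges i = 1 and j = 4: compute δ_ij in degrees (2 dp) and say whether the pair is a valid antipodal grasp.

α = atan 0.3 = 16.70°;  2α = 33.40°
edge 1: e_1 = (-0.65, -1.07);  n_1 = (-0.8547, +0.5192)
edge 4: e_4 = (+0.62, +1.37);  n_4 = (+0.9110, -0.4123)
∠(n_1, n_4) = 173.07°
δ = |180° − 173.07°| = 6.93°
6.93° ≤ 2α = 33.40°  →  valid

δ = 6.93°, valid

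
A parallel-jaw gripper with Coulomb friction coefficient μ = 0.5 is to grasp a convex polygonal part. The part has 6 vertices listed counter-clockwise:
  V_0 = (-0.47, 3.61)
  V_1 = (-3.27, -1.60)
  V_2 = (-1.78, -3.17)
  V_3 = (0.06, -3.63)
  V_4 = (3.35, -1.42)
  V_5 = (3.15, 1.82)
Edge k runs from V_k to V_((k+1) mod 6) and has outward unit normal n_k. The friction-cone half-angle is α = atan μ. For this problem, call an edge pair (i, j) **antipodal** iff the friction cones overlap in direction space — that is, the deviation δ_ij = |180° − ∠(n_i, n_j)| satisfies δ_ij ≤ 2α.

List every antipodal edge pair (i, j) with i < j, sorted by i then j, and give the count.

α = atan 0.5 = 26.57°;  2α = 53.13°
n_0 = (-0.8809, +0.4734)
n_1 = (-0.7253, -0.6884)
n_2 = (-0.2425, -0.9701)
n_3 = (+0.5576, -0.8301)
n_4 = (+0.9981, +0.0616)
n_5 = (+0.4432, +0.8964)
  (0,1): δ = 108.24°  ·
  (0,2): δ = 75.78°  ·
  (0,3): δ = 27.85°  ✓
  (0,4): δ = 31.79°  ✓
  (0,5): δ = 91.94°  ·
  (1,2): δ = 147.54°  ·
  (1,3): δ = 99.61°  ·
  (1,4): δ = 39.97°  ✓
  (1,5): δ = 20.19°  ✓
  (2,3): δ = 132.07°  ·
  (2,4): δ = 72.43°  ·
  (2,5): δ = 12.28°  ✓
  (3,4): δ = 120.36°  ·
  (3,5): δ = 60.20°  ·
  (4,5): δ = 119.84°  ·
antipodal pairs: 5

count = 5; pairs: (0,3), (0,4), (1,4), (1,5), (2,5)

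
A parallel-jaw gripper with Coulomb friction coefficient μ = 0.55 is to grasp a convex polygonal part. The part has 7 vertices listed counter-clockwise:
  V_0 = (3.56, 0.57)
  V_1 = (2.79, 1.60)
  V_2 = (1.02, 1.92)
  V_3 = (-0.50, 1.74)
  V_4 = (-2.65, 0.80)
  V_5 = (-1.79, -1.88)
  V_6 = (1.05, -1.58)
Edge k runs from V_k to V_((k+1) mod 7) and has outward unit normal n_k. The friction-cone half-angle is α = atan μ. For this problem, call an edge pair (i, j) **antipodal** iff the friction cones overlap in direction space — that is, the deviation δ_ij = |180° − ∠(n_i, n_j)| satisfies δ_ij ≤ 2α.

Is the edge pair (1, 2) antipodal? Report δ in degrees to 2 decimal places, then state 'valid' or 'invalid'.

δ = 163.00°, invalid

α = atan 0.55 = 28.81°;  2α = 57.62°
edge 1: e_1 = (-1.77, +0.32);  n_1 = (+0.1779, +0.9840)
edge 2: e_2 = (-1.52, -0.18);  n_2 = (-0.1176, +0.9931)
∠(n_1, n_2) = 17.00°
δ = |180° − 17.00°| = 163.00°
163.00° > 2α = 57.62°  →  invalid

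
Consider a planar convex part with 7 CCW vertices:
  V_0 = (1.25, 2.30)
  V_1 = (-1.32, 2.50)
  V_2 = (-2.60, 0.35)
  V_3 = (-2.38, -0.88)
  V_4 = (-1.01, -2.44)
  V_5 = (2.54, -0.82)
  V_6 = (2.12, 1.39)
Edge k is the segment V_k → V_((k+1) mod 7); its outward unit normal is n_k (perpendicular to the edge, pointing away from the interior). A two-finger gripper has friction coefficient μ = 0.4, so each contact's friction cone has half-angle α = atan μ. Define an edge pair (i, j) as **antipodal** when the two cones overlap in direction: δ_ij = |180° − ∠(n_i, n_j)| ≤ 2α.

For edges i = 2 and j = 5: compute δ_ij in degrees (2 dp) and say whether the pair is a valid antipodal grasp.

δ = 0.62°, valid

α = atan 0.4 = 21.80°;  2α = 43.60°
edge 2: e_2 = (+0.22, -1.23);  n_2 = (-0.9844, -0.1761)
edge 5: e_5 = (-0.42, +2.21);  n_5 = (+0.9824, +0.1867)
∠(n_2, n_5) = 179.38°
δ = |180° − 179.38°| = 0.62°
0.62° ≤ 2α = 43.60°  →  valid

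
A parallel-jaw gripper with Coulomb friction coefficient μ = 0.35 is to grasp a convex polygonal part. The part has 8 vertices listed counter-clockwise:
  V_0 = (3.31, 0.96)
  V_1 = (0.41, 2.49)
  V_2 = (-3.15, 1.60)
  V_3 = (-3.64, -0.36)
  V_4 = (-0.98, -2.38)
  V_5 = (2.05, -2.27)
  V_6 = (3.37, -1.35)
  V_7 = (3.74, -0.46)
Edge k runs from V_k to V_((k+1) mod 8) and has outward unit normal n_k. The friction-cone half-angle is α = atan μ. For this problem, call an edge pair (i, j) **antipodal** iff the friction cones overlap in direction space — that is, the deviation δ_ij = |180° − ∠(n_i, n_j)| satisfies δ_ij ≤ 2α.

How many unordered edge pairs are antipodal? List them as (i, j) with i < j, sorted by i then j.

α = atan 0.35 = 19.29°;  2α = 38.58°
n_0 = (+0.4666, +0.8845)
n_1 = (-0.2425, +0.9701)
n_2 = (-0.9701, +0.2425)
n_3 = (-0.6048, -0.7964)
n_4 = (+0.0363, -0.9993)
n_5 = (+0.5718, -0.8204)
n_6 = (+0.9234, -0.3839)
n_7 = (+0.9571, +0.2898)
  (0,1): δ = 138.15°  ·
  (0,2): δ = 76.22°  ·
  (0,3): δ = 9.40°  ✓
  (0,4): δ = 29.89°  ✓
  (0,5): δ = 62.69°  ·
  (0,6): δ = 95.24°  ·
  (0,7): δ = 134.66°  ·
  (1,2): δ = 118.07°  ·
  (1,3): δ = 51.25°  ·
  (1,4): δ = 11.96°  ✓
  (1,5): δ = 20.84°  ✓
  (1,6): δ = 53.39°  ·
  (1,7): δ = 92.81°  ·
  (2,3): δ = 113.18°  ·
  (2,4): δ = 73.88°  ·
  (2,5): δ = 41.09°  ·
  (2,6): δ = 8.54°  ✓
  (2,7): δ = 30.88°  ✓
  (3,4): δ = 140.71°  ·
  (3,5): δ = 107.91°  ·
  (3,6): δ = 75.36°  ·
  (3,7): δ = 35.94°  ✓
  (4,5): δ = 147.20°  ·
  (4,6): δ = 114.65°  ·
  (4,7): δ = 75.23°  ·
  (5,6): δ = 147.45°  ·
  (5,7): δ = 108.03°  ·
  (6,7): δ = 140.58°  ·
antipodal pairs: 7

count = 7; pairs: (0,3), (0,4), (1,4), (1,5), (2,6), (2,7), (3,7)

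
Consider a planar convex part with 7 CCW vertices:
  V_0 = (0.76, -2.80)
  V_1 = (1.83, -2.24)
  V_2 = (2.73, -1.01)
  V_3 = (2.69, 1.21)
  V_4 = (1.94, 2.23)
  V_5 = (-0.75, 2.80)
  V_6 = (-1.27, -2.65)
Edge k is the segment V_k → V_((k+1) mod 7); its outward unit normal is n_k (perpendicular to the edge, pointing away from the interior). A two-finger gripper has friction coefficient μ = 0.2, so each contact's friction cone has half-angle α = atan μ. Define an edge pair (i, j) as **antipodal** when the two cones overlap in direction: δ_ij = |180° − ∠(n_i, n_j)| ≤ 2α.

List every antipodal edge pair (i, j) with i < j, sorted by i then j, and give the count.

count = 2; pairs: (2,5), (4,6)

α = atan 0.2 = 11.31°;  2α = 22.62°
n_0 = (+0.4637, -0.8860)
n_1 = (+0.8070, -0.5905)
n_2 = (+0.9998, +0.0180)
n_3 = (+0.8057, +0.5924)
n_4 = (+0.2073, +0.9783)
n_5 = (-0.9955, +0.0950)
n_6 = (-0.0737, -0.9973)
  (0,1): δ = 153.82°  ·
  (0,2): δ = 116.59°  ·
  (0,3): δ = 81.30°  ·
  (0,4): δ = 39.59°  ·
  (0,5): δ = 56.92°  ·
  (0,6): δ = 148.15°  ·
  (1,2): δ = 142.77°  ·
  (1,3): δ = 107.48°  ·
  (1,4): δ = 65.77°  ·
  (1,5): δ = 30.74°  ·
  (1,6): δ = 121.97°  ·
  (2,3): δ = 144.71°  ·
  (2,4): δ = 103.00°  ·
  (2,5): δ = 6.48°  ✓
  (2,6): δ = 84.74°  ·
  (3,4): δ = 138.29°  ·
  (3,5): δ = 41.78°  ·
  (3,6): δ = 49.45°  ·
  (4,5): δ = 83.49°  ·
  (4,6): δ = 7.74°  ✓
  (5,6): δ = 88.78°  ·
antipodal pairs: 2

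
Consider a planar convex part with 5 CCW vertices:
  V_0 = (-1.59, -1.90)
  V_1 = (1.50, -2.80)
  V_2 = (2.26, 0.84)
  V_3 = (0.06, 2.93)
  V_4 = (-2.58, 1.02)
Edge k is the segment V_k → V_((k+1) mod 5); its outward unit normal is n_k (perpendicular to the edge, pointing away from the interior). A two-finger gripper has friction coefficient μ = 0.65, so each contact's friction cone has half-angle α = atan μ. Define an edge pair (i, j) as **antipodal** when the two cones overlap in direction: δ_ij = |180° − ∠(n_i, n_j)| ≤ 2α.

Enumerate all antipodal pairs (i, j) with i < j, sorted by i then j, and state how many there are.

count = 5; pairs: (0,2), (0,3), (1,3), (1,4), (2,4)

α = atan 0.65 = 33.02°;  2α = 66.05°
n_0 = (-0.2796, -0.9601)
n_1 = (+0.9789, -0.2044)
n_2 = (+0.6887, +0.7250)
n_3 = (-0.5862, +0.8102)
n_4 = (-0.9470, -0.3211)
  (0,1): δ = 85.55°  ·
  (0,2): δ = 27.29°  ✓
  (0,3): δ = 52.12°  ✓
  (0,4): δ = 124.97°  ·
  (1,2): δ = 121.74°  ·
  (1,3): δ = 42.32°  ✓
  (1,4): δ = 30.52°  ✓
  (2,3): δ = 100.58°  ·
  (2,4): δ = 27.74°  ✓
  (3,4): δ = 107.16°  ·
antipodal pairs: 5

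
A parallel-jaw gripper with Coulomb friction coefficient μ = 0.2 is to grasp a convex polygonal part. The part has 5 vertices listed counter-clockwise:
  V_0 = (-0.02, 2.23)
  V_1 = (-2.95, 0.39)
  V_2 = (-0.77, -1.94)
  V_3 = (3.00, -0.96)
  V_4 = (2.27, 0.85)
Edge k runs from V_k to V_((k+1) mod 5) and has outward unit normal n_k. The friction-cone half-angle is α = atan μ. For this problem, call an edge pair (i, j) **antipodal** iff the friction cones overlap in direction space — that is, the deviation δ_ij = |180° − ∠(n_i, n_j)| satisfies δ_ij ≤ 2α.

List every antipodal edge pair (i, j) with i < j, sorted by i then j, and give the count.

count = 3; pairs: (0,2), (1,3), (1,4)

α = atan 0.2 = 11.31°;  2α = 22.62°
n_0 = (-0.5318, +0.8469)
n_1 = (-0.7302, -0.6832)
n_2 = (+0.2516, -0.9678)
n_3 = (+0.9274, +0.3740)
n_4 = (+0.5161, +0.8565)
  (0,1): δ = 79.03°  ·
  (0,2): δ = 17.56°  ✓
  (0,3): δ = 79.84°  ·
  (0,4): δ = 116.80°  ·
  (1,2): δ = 118.52°  ·
  (1,3): δ = 21.13°  ✓
  (1,4): δ = 15.83°  ✓
  (2,3): δ = 82.61°  ·
  (2,4): δ = 45.65°  ·
  (3,4): δ = 143.04°  ·
antipodal pairs: 3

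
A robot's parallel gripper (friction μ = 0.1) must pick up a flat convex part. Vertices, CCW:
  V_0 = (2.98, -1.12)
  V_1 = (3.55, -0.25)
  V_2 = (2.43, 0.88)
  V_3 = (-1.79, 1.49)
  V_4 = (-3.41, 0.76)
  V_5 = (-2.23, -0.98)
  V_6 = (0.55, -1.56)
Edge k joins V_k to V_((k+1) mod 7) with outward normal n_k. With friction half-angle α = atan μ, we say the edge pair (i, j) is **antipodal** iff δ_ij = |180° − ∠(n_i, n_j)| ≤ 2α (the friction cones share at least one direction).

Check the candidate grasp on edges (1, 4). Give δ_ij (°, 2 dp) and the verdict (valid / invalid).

α = atan 0.1 = 5.71°;  2α = 11.42°
edge 1: e_1 = (-1.12, +1.13);  n_1 = (+0.7102, +0.7040)
edge 4: e_4 = (+1.18, -1.74);  n_4 = (-0.8276, -0.5613)
∠(n_1, n_4) = 169.40°
δ = |180° − 169.40°| = 10.60°
10.60° ≤ 2α = 11.42°  →  valid

δ = 10.60°, valid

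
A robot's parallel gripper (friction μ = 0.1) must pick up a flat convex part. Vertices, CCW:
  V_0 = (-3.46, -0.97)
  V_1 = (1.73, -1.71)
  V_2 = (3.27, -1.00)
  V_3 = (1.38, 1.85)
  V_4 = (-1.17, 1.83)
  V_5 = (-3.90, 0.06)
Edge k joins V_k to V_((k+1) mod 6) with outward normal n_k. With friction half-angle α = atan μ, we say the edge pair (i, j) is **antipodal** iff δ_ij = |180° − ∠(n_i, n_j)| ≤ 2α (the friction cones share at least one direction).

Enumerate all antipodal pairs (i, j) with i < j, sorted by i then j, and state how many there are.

α = atan 0.1 = 5.71°;  2α = 11.42°
n_0 = (-0.1412, -0.9900)
n_1 = (+0.4187, -0.9081)
n_2 = (+0.8334, +0.5527)
n_3 = (-0.0078, +1.0000)
n_4 = (-0.5440, +0.8391)
n_5 = (-0.9196, -0.3928)
  (0,1): δ = 147.13°  ·
  (0,2): δ = 48.33°  ·
  (0,3): δ = 8.56°  ✓
  (0,4): δ = 41.07°  ·
  (0,5): δ = 121.25°  ·
  (1,2): δ = 81.20°  ·
  (1,3): δ = 24.30°  ·
  (1,4): δ = 8.21°  ✓
  (1,5): δ = 88.38°  ·
  (2,3): δ = 123.10°  ·
  (2,4): δ = 90.59°  ·
  (2,5): δ = 10.42°  ✓
  (3,4): δ = 147.49°  ·
  (3,5): δ = 67.32°  ·
  (4,5): δ = 99.83°  ·
antipodal pairs: 3

count = 3; pairs: (0,3), (1,4), (2,5)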